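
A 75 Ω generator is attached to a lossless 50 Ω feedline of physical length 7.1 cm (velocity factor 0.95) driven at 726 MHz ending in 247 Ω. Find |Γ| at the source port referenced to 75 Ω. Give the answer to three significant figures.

|Γ| ≈ 0.74

λ = v/f = 0.95·c / 726 MHz = 0.393 m
βl = 2π·l/λ = 2π × 0.181 = 65.1°
tan(βl) = 2.16
Z_in = Z_0·(Z_L + jZ_0·tanβl)/(Z_0 + jZ_L·tanβl) = 12.2 − j22.1 Ω
Γ_s = (Z_in − Z_s)/(Z_in + Z_s) = (-62.8 − j22.1)/(87.2 − j22.1), |Γ_s| = 0.74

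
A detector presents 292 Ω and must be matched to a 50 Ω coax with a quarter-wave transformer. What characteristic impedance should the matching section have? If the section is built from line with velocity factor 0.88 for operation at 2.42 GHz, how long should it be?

Z_qwt ≈ 121 Ω; length ≈ 2.73 cm

Z_qwt = √(Z_0·R_L) = √(50 × 292) = √14600
λ = 0.88·c/f = 0.109 m, so l = λ/4 = 0.0273 m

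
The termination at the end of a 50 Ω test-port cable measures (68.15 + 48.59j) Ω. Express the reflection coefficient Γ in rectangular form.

Γ ≈ 0.276 + j0.298

Γ = (Z_L − Z_0)/(Z_L + Z_0) = (18.15 + j48.59)/(118.2 + j48.59)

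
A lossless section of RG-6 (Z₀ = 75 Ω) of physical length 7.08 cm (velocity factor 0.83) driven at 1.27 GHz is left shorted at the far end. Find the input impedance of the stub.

Z_in ≈ −j89.4 Ω

λ = v/f = 0.83·c / 1.27 GHz = 0.196 m
βl = 2π·l/λ = 2π × 0.361 = 130°
tan(βl) = -1.19
For a shorted stub, Z_in = jZ_0·tan(βl)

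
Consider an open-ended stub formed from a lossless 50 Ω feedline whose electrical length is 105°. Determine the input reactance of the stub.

tan(βl) = -3.73
For an open-ended stub, Z_in = −jZ_0·cot(βl) = −jZ_0/tan(βl)

X_in ≈ 13.4 Ω (inductive)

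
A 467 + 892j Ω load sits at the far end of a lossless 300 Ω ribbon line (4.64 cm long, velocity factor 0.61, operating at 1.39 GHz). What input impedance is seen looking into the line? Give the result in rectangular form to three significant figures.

λ = v/f = 0.61·c / 1.39 GHz = 0.132 m
βl = 2π·l/λ = 2π × 0.352 = 127°
tan(βl) = tan(127°) = -1.33
Z_in = Z_0·(Z_L + jZ_0·tanβl)/(Z_0 + jZ_L·tanβl)
     = 300·(467 + j492)/(1490 − j622)

Z_in ≈ 44.8 + j118 Ω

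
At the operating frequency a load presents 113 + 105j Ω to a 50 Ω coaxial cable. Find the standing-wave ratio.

VSWR ≈ 4.43

Γ = (Z_L − Z_0)/(Z_L + Z_0) = (63 + j105)/(163 + j105)
|Γ| = 122/194 = 0.632
VSWR = (1 + |Γ|)/(1 − |Γ|) = 1.63/0.368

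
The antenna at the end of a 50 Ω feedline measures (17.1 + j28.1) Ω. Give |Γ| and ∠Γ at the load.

Γ ≈ 0.595 ∠ 117°

Γ = (Z_L − Z_0)/(Z_L + Z_0) = (-32.9 + j28.1)/(67.1 + j28.1)
|Γ| = 43.3/72.7 = 0.595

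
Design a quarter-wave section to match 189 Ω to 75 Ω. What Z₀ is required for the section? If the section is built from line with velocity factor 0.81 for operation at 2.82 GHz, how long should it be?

Z_qwt = √(Z_0·R_L) = √(75 × 189) = √14180
λ = 0.81·c/f = 0.0862 m, so l = λ/4 = 0.0215 m

Z_qwt ≈ 119 Ω; length ≈ 2.15 cm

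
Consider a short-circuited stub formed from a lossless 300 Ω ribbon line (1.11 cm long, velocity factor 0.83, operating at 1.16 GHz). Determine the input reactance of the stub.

X_in ≈ 101 Ω (inductive)

λ = v/f = 0.83·c / 1.16 GHz = 0.215 m
βl = 2π·l/λ = 2π × 0.0517 = 18.6°
tan(βl) = 0.337
For a short-circuited stub, Z_in = jZ_0·tan(βl)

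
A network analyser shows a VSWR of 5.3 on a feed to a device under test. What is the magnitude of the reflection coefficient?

|Γ| ≈ 0.683

|Γ| = (S − 1)/(S + 1) = (5.3 − 1)/(5.3 + 1) = 4.3/6.3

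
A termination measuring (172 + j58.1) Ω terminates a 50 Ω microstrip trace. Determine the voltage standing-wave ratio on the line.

VSWR ≈ 3.86

Γ = (Z_L − Z_0)/(Z_L + Z_0) = (122 + j58.1)/(222 + j58.1)
|Γ| = 135/229 = 0.589
VSWR = (1 + |Γ|)/(1 − |Γ|) = 1.59/0.411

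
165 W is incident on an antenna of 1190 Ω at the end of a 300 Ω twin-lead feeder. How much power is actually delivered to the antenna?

Γ = (1190 − 300)/(1190 + 300) = 0.597
|Γ|² = 0.357
P_refl = |Γ|²·P_inc = 58.9 W, P_del = (1 − |Γ|²)·P_inc = 106 W

P_delivered ≈ 106 W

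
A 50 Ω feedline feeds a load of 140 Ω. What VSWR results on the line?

VSWR ≈ 2.8

Γ = (140 − 50)/(140 + 50) = 0.474
VSWR = (1 + 0.474)/(1 − 0.474)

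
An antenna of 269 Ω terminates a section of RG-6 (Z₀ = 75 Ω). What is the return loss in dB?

RL ≈ 4.98 dB

Γ = (269 − 75)/(269 + 75) = 0.564
RL = −20·log₁₀|Γ| = −20·log₁₀(0.564)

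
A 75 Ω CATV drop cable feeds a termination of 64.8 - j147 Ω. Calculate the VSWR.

VSWR ≈ 6.31

Γ = (Z_L − Z_0)/(Z_L + Z_0) = (-10.2 − j147)/(139.8 − j147)
|Γ| = 147/203 = 0.726
VSWR = (1 + |Γ|)/(1 − |Γ|) = 1.73/0.274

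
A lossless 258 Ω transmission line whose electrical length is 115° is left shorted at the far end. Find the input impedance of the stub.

Z_in ≈ −j553 Ω

tan(βl) = -2.14
For a shorted stub, Z_in = jZ_0·tan(βl)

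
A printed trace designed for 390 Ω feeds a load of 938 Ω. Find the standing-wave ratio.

VSWR ≈ 2.41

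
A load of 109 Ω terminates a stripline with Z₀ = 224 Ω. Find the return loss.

Γ = (109 − 224)/(109 + 224) = -0.345
RL = −20·log₁₀|Γ| = −20·log₁₀(0.345)

RL ≈ 9.23 dB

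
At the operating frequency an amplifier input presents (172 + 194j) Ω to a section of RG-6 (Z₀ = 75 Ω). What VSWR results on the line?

VSWR ≈ 5.46

Γ = (Z_L − Z_0)/(Z_L + Z_0) = (97 + j194)/(247 + j194)
|Γ| = 217/314 = 0.691
VSWR = (1 + |Γ|)/(1 − |Γ|) = 1.69/0.309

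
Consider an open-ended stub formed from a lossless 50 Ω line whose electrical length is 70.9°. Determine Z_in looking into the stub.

Z_in ≈ −j17.3 Ω

tan(βl) = 2.89
For an open-ended stub, Z_in = −jZ_0·cot(βl) = −jZ_0/tan(βl)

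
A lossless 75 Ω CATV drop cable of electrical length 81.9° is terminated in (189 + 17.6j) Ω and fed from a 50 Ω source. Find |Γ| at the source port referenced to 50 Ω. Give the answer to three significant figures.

|Γ| ≈ 0.283

tan(βl) = 7.03
Z_in = Z_0·(Z_L + jZ_0·tanβl)/(Z_0 + jZ_L·tanβl) = 30.3 − j11.8 Ω
Γ_s = (Z_in − Z_s)/(Z_in + Z_s) = (-19.7 − j11.8)/(80.3 − j11.8), |Γ_s| = 0.283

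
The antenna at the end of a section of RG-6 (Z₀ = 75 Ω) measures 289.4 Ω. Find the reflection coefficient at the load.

Γ = 0.588

Γ = (Z_L − Z_0)/(Z_L + Z_0) = (289.4 − 75)/(289.4 + 75) = 214.4/364.4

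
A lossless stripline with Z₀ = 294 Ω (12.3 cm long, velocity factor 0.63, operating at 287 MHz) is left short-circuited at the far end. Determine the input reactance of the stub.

X_in ≈ 701 Ω (inductive)

λ = v/f = 0.63·c / 287 MHz = 0.659 m
βl = 2π·l/λ = 2π × 0.187 = 67.2°
tan(βl) = 2.38
For a short-circuited stub, Z_in = jZ_0·tan(βl)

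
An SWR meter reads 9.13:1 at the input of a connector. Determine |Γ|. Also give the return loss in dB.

|Γ| ≈ 0.803; return loss ≈ 1.91 dB

|Γ| = (S − 1)/(S + 1) = (9.13 − 1)/(9.13 + 1) = 8.13/10.1
RL = −20·log₁₀|Γ| = −20·log₁₀(0.803)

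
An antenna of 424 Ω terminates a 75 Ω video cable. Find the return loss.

RL ≈ 3.11 dB

Γ = (424 − 75)/(424 + 75) = 0.699
RL = −20·log₁₀|Γ| = −20·log₁₀(0.699)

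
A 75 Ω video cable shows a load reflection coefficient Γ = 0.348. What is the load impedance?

Z_L = Z_0·(1 + Γ)/(1 − Γ) = 75·(1.35)/(0.652)

Z_L ≈ 155 Ω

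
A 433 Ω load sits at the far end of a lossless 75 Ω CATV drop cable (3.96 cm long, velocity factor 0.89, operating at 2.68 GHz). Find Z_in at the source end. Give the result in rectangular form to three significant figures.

λ = v/f = 0.89·c / 2.68 GHz = 0.0996 m
βl = 2π·l/λ = 2π × 0.397 = 143°
tan(βl) = tan(143°) = -0.751
Z_in = Z_0·(Z_L + jZ_0·tanβl)/(Z_0 + jZ_L·tanβl)
     = 75·(433 − j56.3)/(75 − j325)

Z_in ≈ 34.2 + j92 Ω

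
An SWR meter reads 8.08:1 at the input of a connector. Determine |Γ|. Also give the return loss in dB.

|Γ| ≈ 0.78; return loss ≈ 2.16 dB

|Γ| = (S − 1)/(S + 1) = (8.08 − 1)/(8.08 + 1) = 7.08/9.08
RL = −20·log₁₀|Γ| = −20·log₁₀(0.78)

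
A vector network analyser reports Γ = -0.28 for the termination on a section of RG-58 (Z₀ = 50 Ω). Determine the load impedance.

Z_L ≈ 28.1 Ω

Z_L = Z_0·(1 + Γ)/(1 − Γ) = 50·(0.72)/(1.28)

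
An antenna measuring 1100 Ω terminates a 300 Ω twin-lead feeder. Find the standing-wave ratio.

VSWR ≈ 3.67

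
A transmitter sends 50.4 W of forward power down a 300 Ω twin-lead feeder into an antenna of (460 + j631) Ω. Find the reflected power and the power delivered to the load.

|Γ| = |(160 + j631)/(760 + j631)| = 0.659
|Γ|² = 0.434
P_refl = |Γ|²·P_inc = 21.9 W, P_del = (1 − |Γ|²)·P_inc = 28.5 W

P_reflected ≈ 21.9 W; P_delivered ≈ 28.5 W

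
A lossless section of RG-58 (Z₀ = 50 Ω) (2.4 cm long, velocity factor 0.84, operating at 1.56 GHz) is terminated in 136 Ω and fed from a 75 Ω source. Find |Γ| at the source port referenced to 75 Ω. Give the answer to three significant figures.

λ = v/f = 0.84·c / 1.56 GHz = 0.162 m
βl = 2π·l/λ = 2π × 0.149 = 53.5°
tan(βl) = 1.35
Z_in = Z_0·(Z_L + jZ_0·tanβl)/(Z_0 + jZ_L·tanβl) = 26.5 − j29.8 Ω
Γ_s = (Z_in − Z_s)/(Z_in + Z_s) = (-48.5 − j29.8)/(101 − j29.8), |Γ_s| = 0.538

|Γ| ≈ 0.538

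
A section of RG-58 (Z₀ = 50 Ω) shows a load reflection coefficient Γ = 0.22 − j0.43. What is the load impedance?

Z_L ≈ 48.3 − j54.2 Ω

Z_L = Z_0·(1 + Γ)/(1 − Γ) = 50·(1.22 − j0.43)/(0.78 + j0.43)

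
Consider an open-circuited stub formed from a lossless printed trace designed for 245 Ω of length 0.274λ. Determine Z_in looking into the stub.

Z_in ≈ +j37.2 Ω

βl = 2π × 0.274 = 98.6°
tan(βl) = -6.58
For an open-circuited stub, Z_in = −jZ_0·cot(βl) = −jZ_0/tan(βl)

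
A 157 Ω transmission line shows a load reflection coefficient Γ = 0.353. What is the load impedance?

Z_L ≈ 328 Ω

Z_L = Z_0·(1 + Γ)/(1 − Γ) = 157·(1.35)/(0.647)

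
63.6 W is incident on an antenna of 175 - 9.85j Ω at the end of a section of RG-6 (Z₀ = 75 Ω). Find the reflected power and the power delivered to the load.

|Γ| = |(100 − j9.85)/(250 − j9.85)| = 0.402
|Γ|² = 0.161
P_refl = |Γ|²·P_inc = 10.3 W, P_del = (1 − |Γ|²)·P_inc = 53.3 W

P_reflected ≈ 10.3 W; P_delivered ≈ 53.3 W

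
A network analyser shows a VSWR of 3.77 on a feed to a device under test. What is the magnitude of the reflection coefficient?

|Γ| ≈ 0.581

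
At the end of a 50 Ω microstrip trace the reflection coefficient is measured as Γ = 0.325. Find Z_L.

Z_L ≈ 98.1 Ω

Z_L = Z_0·(1 + Γ)/(1 − Γ) = 50·(1.32)/(0.675)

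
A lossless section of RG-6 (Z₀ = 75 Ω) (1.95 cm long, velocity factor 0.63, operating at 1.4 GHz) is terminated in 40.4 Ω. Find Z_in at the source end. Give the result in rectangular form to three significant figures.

Z_in ≈ 72.2 + j46.2 Ω

λ = v/f = 0.63·c / 1.4 GHz = 0.135 m
βl = 2π·l/λ = 2π × 0.144 = 52°
tan(βl) = tan(52°) = 1.28
Z_in = Z_0·(Z_L + jZ_0·tanβl)/(Z_0 + jZ_L·tanβl)
     = 75·(40.4 + j96)/(75 + j51.7)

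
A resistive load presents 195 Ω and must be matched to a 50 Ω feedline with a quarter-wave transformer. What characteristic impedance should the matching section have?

Z_qwt ≈ 98.7 Ω

Z_qwt = √(Z_0·R_L) = √(50 × 195) = √9750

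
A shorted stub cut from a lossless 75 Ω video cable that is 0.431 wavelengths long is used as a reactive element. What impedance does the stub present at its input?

βl = 2π × 0.431 = 155°
tan(βl) = -0.463
For a shorted stub, Z_in = jZ_0·tan(βl)

Z_in ≈ −j34.7 Ω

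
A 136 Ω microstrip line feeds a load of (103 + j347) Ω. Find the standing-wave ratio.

VSWR ≈ 10.6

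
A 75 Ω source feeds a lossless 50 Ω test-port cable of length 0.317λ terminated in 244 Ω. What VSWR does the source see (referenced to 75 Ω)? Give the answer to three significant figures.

VSWR ≈ 6.66

βl = 2π × 0.317 = 114°
tan(βl) = -2.23
Z_in = Z_0·(Z_L + jZ_0·tanβl)/(Z_0 + jZ_L·tanβl) = 12.2 + j21.3 Ω
Γ_s = (Z_in − Z_s)/(Z_in + Z_s) = (-62.8 + j21.3)/(87.2 + j21.3), |Γ_s| = 0.739
VSWR = (1 + |Γ_s|)/(1 − |Γ_s|)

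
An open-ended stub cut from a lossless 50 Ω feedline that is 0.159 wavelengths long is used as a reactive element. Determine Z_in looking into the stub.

Z_in ≈ −j32.2 Ω

βl = 2π × 0.159 = 57.2°
tan(βl) = 1.55
For an open-ended stub, Z_in = −jZ_0·cot(βl) = −jZ_0/tan(βl)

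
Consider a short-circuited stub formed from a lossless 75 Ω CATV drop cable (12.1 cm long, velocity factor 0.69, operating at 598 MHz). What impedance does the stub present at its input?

λ = v/f = 0.69·c / 598 MHz = 0.346 m
βl = 2π·l/λ = 2π × 0.35 = 126°
tan(βl) = -1.38
For a short-circuited stub, Z_in = jZ_0·tan(βl)

Z_in ≈ −j104 Ω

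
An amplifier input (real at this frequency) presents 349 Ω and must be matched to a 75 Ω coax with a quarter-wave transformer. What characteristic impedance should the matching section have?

Z_qwt ≈ 162 Ω

Z_qwt = √(Z_0·R_L) = √(75 × 349) = √26180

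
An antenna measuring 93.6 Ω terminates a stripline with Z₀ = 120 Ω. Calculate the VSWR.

VSWR ≈ 1.28

Γ = (93.6 − 120)/(93.6 + 120) = -0.124
VSWR = (1 + 0.124)/(1 − 0.124)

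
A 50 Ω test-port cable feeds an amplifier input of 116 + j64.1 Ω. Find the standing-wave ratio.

VSWR ≈ 3.14

Γ = (Z_L − Z_0)/(Z_L + Z_0) = (66 + j64.1)/(166 + j64.1)
|Γ| = 92/178 = 0.517
VSWR = (1 + |Γ|)/(1 − |Γ|) = 1.52/0.483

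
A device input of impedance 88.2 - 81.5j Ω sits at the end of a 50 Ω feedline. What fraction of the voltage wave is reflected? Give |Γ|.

|Γ| ≈ 0.561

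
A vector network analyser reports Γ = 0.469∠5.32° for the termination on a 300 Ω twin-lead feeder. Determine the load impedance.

Z_L ≈ 818 + j91.2 Ω

Z_L = Z_0·(1 + Γ)/(1 − Γ) = 300·(1.47 + j0.0435)/(0.533 − j0.0435)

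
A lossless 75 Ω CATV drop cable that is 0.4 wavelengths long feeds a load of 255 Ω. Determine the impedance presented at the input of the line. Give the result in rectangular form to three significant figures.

βl = 2π × 0.4 = 144°
tan(βl) = tan(144°) = -0.727
Z_in = Z_0·(Z_L + jZ_0·tanβl)/(Z_0 + jZ_L·tanβl)
     = 75·(255 − j54.5)/(75 − j185)

Z_in ≈ 54.9 + j81 Ω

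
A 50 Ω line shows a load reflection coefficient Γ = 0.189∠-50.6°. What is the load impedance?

Z_L = Z_0·(1 + Γ)/(1 − Γ) = 50·(1.12 − j0.146)/(0.88 + j0.146)

Z_L ≈ 60.6 − j18.4 Ω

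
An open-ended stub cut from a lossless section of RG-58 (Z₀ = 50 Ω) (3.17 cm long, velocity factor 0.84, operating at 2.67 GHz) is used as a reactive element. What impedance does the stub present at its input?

Z_in ≈ +j29.9 Ω

λ = v/f = 0.84·c / 2.67 GHz = 0.0944 m
βl = 2π·l/λ = 2π × 0.336 = 121°
tan(βl) = -1.67
For an open-ended stub, Z_in = −jZ_0·cot(βl) = −jZ_0/tan(βl)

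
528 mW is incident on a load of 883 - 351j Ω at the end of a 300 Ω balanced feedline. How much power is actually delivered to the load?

|Γ| = |(583 − j351)/(1183 − j351)| = 0.551
|Γ|² = 0.304
P_refl = |Γ|²·P_inc = 161 mW, P_del = (1 − |Γ|²)·P_inc = 367 mW

P_delivered ≈ 367 mW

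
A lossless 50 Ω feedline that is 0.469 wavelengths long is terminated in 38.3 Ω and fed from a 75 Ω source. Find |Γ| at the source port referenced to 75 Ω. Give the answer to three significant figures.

|Γ| ≈ 0.319

βl = 2π × 0.469 = 169°
tan(βl) = -0.197
Z_in = Z_0·(Z_L + jZ_0·tanβl)/(Z_0 + jZ_L·tanβl) = 38.9 − j3.99 Ω
Γ_s = (Z_in − Z_s)/(Z_in + Z_s) = (-36.1 − j3.99)/(114 − j3.99), |Γ_s| = 0.319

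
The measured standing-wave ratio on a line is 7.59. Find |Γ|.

|Γ| ≈ 0.767

|Γ| = (S − 1)/(S + 1) = (7.59 − 1)/(7.59 + 1) = 6.59/8.59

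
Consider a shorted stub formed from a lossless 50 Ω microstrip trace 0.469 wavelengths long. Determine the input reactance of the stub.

βl = 2π × 0.469 = 169°
tan(βl) = -0.197
For a shorted stub, Z_in = jZ_0·tan(βl)

X_in ≈ -9.86 Ω (capacitive)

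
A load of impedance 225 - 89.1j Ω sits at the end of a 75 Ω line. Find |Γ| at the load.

|Γ| ≈ 0.557

Γ = (Z_L − Z_0)/(Z_L + Z_0) = (150 − j89.1)/(300 − j89.1)
|Γ| = 174/313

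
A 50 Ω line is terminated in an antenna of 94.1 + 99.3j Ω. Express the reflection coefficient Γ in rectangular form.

Γ ≈ 0.529 + j0.324

Γ = (Z_L − Z_0)/(Z_L + Z_0) = (44.1 + j99.3)/(144.1 + j99.3)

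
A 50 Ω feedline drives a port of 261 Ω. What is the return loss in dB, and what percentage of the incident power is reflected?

RL ≈ 3.37 dB; 46% of incident power reflected

Γ = (261 − 50)/(261 + 50) = 0.678
RL = −20·log₁₀(0.678) = 3.37 dB
P_refl/P_inc = |Γ|² = 0.46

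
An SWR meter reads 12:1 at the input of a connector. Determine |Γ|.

|Γ| ≈ 0.846

|Γ| = (S − 1)/(S + 1) = (12 − 1)/(12 + 1) = 11/13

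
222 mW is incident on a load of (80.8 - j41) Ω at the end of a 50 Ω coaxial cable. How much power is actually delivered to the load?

|Γ| = |(30.8 − j41)/(130.8 − j41)| = 0.374
|Γ|² = 0.14
P_refl = |Γ|²·P_inc = 31.1 mW, P_del = (1 − |Γ|²)·P_inc = 191 mW

P_delivered ≈ 191 mW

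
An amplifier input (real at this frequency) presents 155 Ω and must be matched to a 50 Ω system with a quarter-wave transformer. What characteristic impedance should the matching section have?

Z_qwt ≈ 88 Ω

Z_qwt = √(Z_0·R_L) = √(50 × 155) = √7750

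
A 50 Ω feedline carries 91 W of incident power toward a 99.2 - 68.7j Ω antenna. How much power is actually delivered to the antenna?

|Γ| = |(49.2 − j68.7)/(149.2 − j68.7)| = 0.514
|Γ|² = 0.265
P_refl = |Γ|²·P_inc = 24.1 W, P_del = (1 − |Γ|²)·P_inc = 66.9 W

P_delivered ≈ 66.9 W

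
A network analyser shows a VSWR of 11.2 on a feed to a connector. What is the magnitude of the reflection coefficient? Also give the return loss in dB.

|Γ| ≈ 0.836; return loss ≈ 1.56 dB

|Γ| = (S − 1)/(S + 1) = (11.2 − 1)/(11.2 + 1) = 10.2/12.2
RL = −20·log₁₀|Γ| = −20·log₁₀(0.836)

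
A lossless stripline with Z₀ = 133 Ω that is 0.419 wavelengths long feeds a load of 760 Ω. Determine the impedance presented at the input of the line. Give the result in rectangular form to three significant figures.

βl = 2π × 0.419 = 151°
tan(βl) = tan(151°) = -0.558
Z_in = Z_0·(Z_L + jZ_0·tanβl)/(Z_0 + jZ_L·tanβl)
     = 133·(760 − j74.2)/(133 − j424)

Z_in ≈ 89.3 + j210 Ω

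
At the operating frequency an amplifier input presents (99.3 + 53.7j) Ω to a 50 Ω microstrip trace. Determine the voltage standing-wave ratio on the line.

VSWR ≈ 2.7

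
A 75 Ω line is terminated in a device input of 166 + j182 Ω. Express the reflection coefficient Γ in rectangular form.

Γ = (Z_L − Z_0)/(Z_L + Z_0) = (91 + j182)/(241 + j182)

Γ ≈ 0.604 + j0.299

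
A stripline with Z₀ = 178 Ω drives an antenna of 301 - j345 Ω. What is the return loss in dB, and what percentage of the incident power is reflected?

RL ≈ 4.15 dB; 38.5% of incident power reflected

Γ = (123 − j345)/(479 − j345), |Γ| = 0.62
RL = −20·log₁₀(0.62) = 4.15 dB
P_refl/P_inc = |Γ|² = 0.385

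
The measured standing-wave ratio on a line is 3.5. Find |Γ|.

|Γ| = (S − 1)/(S + 1) = (3.5 − 1)/(3.5 + 1) = 2.5/4.5

|Γ| ≈ 0.556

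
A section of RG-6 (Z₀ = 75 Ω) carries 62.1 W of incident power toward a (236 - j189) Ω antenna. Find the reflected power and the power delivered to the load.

|Γ| = |(161 − j189)/(311 − j189)| = 0.682
|Γ|² = 0.465
P_refl = |Γ|²·P_inc = 28.9 W, P_del = (1 − |Γ|²)·P_inc = 33.2 W

P_reflected ≈ 28.9 W; P_delivered ≈ 33.2 W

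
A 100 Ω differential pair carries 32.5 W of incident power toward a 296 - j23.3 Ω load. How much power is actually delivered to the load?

|Γ| = |(196 − j23.3)/(396 − j23.3)| = 0.498
|Γ|² = 0.248
P_refl = |Γ|²·P_inc = 8.05 W, P_del = (1 − |Γ|²)·P_inc = 24.5 W

P_delivered ≈ 24.5 W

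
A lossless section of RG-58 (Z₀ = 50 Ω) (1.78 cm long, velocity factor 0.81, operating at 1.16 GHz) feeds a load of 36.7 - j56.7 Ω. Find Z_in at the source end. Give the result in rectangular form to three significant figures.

λ = v/f = 0.81·c / 1.16 GHz = 0.209 m
βl = 2π·l/λ = 2π × 0.085 = 30.6°
tan(βl) = tan(30.6°) = 0.591
Z_in = Z_0·(Z_L + jZ_0·tanβl)/(Z_0 + jZ_L·tanβl)
     = 50·(36.7 − j27.1)/(83.5 + j21.7)

Z_in ≈ 16.6 − j20.6 Ω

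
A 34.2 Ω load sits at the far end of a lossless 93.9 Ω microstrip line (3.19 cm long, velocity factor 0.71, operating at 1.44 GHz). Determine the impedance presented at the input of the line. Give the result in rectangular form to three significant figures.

λ = v/f = 0.71·c / 1.44 GHz = 0.148 m
βl = 2π·l/λ = 2π × 0.216 = 77.6°
tan(βl) = tan(77.6°) = 4.56
Z_in = Z_0·(Z_L + jZ_0·tanβl)/(Z_0 + jZ_L·tanβl)
     = 93.9·(34.2 + j428)/(93.9 + j156)

Z_in ≈ 198 + j98.8 Ω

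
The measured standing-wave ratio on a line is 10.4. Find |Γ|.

|Γ| ≈ 0.825

|Γ| = (S − 1)/(S + 1) = (10.4 − 1)/(10.4 + 1) = 9.4/11.4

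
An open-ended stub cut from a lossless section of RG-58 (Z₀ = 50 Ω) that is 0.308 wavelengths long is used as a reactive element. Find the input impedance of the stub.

βl = 2π × 0.308 = 111°
tan(βl) = -2.62
For an open-ended stub, Z_in = −jZ_0·cot(βl) = −jZ_0/tan(βl)

Z_in ≈ +j19.1 Ω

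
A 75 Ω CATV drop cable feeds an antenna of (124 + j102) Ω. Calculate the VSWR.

Γ = (Z_L − Z_0)/(Z_L + Z_0) = (49 + j102)/(199 + j102)
|Γ| = 113/224 = 0.506
VSWR = (1 + |Γ|)/(1 − |Γ|) = 1.51/0.494

VSWR ≈ 3.05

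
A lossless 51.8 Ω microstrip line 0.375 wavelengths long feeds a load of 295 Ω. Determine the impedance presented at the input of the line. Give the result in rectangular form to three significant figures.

Z_in ≈ 17.6 + j48.7 Ω

βl = 2π × 0.375 = 135°
tan(βl) = tan(135°) = -1
Z_in = Z_0·(Z_L + jZ_0·tanβl)/(Z_0 + jZ_L·tanβl)
     = 51.8·(295 − j51.8)/(51.8 − j295)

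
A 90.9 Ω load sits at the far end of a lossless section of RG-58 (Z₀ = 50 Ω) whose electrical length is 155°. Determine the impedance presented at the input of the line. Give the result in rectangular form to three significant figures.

tan(βl) = tan(155°) = -0.466
Z_in = Z_0·(Z_L + jZ_0·tanβl)/(Z_0 + jZ_L·tanβl)
     = 50·(90.9 − j23.3)/(50 − j42.4)

Z_in ≈ 64.4 + j31.3 Ω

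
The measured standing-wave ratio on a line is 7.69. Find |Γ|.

|Γ| ≈ 0.77

|Γ| = (S − 1)/(S + 1) = (7.69 − 1)/(7.69 + 1) = 6.69/8.69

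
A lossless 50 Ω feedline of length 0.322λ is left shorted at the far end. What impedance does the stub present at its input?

Z_in ≈ −j103 Ω

βl = 2π × 0.322 = 116°
tan(βl) = -2.06
For a shorted stub, Z_in = jZ_0·tan(βl)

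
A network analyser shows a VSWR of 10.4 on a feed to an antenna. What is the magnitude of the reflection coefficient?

|Γ| = (S − 1)/(S + 1) = (10.4 − 1)/(10.4 + 1) = 9.4/11.4

|Γ| ≈ 0.825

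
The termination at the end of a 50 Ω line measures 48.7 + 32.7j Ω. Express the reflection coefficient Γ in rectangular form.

Γ ≈ 0.087 + j0.302

Γ = (Z_L − Z_0)/(Z_L + Z_0) = (-1.3 + j32.7)/(98.7 + j32.7)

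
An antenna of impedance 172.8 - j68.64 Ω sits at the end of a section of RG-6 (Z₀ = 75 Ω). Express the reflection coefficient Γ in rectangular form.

Γ ≈ 0.438 − j0.156

Γ = (Z_L − Z_0)/(Z_L + Z_0) = (97.8 − j68.64)/(247.8 − j68.64)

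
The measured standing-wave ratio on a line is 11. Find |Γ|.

|Γ| ≈ 0.833

|Γ| = (S − 1)/(S + 1) = (11 − 1)/(11 + 1) = 10/12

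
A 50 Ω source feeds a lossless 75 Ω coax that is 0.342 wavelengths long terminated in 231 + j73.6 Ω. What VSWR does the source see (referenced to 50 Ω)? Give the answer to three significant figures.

βl = 2π × 0.342 = 123°
tan(βl) = -1.53
Z_in = Z_0·(Z_L + jZ_0·tanβl)/(Z_0 + jZ_L·tanβl) = 27.1 + j34.6 Ω
Γ_s = (Z_in − Z_s)/(Z_in + Z_s) = (-22.9 + j34.6)/(77.1 + j34.6), |Γ_s| = 0.491
VSWR = (1 + |Γ_s|)/(1 − |Γ_s|)

VSWR ≈ 2.93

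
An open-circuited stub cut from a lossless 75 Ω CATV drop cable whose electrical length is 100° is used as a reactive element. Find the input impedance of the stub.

Z_in ≈ +j13.2 Ω

tan(βl) = -5.67
For an open-circuited stub, Z_in = −jZ_0·cot(βl) = −jZ_0/tan(βl)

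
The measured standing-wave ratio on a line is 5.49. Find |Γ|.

|Γ| = (S − 1)/(S + 1) = (5.49 − 1)/(5.49 + 1) = 4.49/6.49

|Γ| ≈ 0.692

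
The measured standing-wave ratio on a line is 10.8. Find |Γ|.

|Γ| = (S − 1)/(S + 1) = (10.8 − 1)/(10.8 + 1) = 9.8/11.8

|Γ| ≈ 0.831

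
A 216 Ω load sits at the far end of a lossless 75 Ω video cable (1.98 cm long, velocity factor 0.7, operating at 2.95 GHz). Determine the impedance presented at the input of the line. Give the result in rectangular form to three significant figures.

λ = v/f = 0.7·c / 2.95 GHz = 0.0712 m
βl = 2π·l/λ = 2π × 0.278 = 100°
tan(βl) = tan(100°) = -5.6
Z_in = Z_0·(Z_L + jZ_0·tanβl)/(Z_0 + jZ_L·tanβl)
     = 75·(216 − j420)/(75 − j1210)

Z_in ≈ 26.8 + j11.7 Ω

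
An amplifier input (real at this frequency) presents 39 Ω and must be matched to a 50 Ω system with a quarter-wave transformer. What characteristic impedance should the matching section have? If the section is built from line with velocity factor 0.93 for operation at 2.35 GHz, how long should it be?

Z_qwt ≈ 44.2 Ω; length ≈ 2.97 cm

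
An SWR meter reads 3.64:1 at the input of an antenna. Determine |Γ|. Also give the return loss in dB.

|Γ| ≈ 0.569; return loss ≈ 4.9 dB

|Γ| = (S − 1)/(S + 1) = (3.64 − 1)/(3.64 + 1) = 2.64/4.64
RL = −20·log₁₀|Γ| = −20·log₁₀(0.569)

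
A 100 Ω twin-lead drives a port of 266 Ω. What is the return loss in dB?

Γ = (266 − 100)/(266 + 100) = 0.454
RL = −20·log₁₀|Γ| = −20·log₁₀(0.454)

RL ≈ 6.87 dB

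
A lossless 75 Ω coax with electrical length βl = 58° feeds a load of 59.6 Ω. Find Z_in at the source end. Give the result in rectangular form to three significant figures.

Z_in ≈ 81.1 + j16.9 Ω

tan(βl) = tan(58°) = 1.6
Z_in = Z_0·(Z_L + jZ_0·tanβl)/(Z_0 + jZ_L·tanβl)
     = 75·(59.6 + j120)/(75 + j95.4)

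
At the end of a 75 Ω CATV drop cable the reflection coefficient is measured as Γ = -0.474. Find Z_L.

Z_L = Z_0·(1 + Γ)/(1 − Γ) = 75·(0.526)/(1.47)

Z_L ≈ 26.8 Ω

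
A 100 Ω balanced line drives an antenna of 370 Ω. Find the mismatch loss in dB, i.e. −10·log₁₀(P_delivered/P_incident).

mismatch loss ≈ 1.74 dB

Γ = (370 − 100)/(370 + 100) = 0.574
|Γ|² = 0.33, so P_del/P_inc = 1 − |Γ|² = 0.67
ML = −10·log₁₀(1 − |Γ|²)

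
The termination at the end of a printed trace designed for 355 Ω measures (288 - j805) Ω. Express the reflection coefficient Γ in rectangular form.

Γ = (Z_L − Z_0)/(Z_L + Z_0) = (-67 − j805)/(643 − j805)

Γ ≈ 0.57 − j0.538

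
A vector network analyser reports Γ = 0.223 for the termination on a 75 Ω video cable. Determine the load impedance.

Z_L = Z_0·(1 + Γ)/(1 − Γ) = 75·(1.22)/(0.777)

Z_L ≈ 118 Ω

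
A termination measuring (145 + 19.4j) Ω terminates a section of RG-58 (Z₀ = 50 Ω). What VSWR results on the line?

Γ = (Z_L − Z_0)/(Z_L + Z_0) = (95 + j19.4)/(195 + j19.4)
|Γ| = 97/196 = 0.495
VSWR = (1 + |Γ|)/(1 − |Γ|) = 1.49/0.505

VSWR ≈ 2.96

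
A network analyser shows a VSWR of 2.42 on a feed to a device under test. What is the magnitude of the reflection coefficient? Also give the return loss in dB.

|Γ| = (S − 1)/(S + 1) = (2.42 − 1)/(2.42 + 1) = 1.42/3.42
RL = −20·log₁₀|Γ| = −20·log₁₀(0.415)

|Γ| ≈ 0.415; return loss ≈ 7.63 dB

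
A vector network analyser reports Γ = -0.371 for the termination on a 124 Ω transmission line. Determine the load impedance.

Z_L = Z_0·(1 + Γ)/(1 − Γ) = 124·(0.629)/(1.37)

Z_L ≈ 56.9 Ω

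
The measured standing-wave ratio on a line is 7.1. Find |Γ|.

|Γ| = (S − 1)/(S + 1) = (7.1 − 1)/(7.1 + 1) = 6.1/8.1

|Γ| ≈ 0.753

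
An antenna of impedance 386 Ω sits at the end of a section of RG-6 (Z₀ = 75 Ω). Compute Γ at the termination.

Γ = 0.675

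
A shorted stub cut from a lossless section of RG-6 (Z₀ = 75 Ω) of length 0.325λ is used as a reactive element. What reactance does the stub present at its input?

βl = 2π × 0.325 = 117°
tan(βl) = -1.96
For a shorted stub, Z_in = jZ_0·tan(βl)

X_in ≈ -147 Ω (capacitive)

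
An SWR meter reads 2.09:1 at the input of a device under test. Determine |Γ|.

|Γ| ≈ 0.353

|Γ| = (S − 1)/(S + 1) = (2.09 − 1)/(2.09 + 1) = 1.09/3.09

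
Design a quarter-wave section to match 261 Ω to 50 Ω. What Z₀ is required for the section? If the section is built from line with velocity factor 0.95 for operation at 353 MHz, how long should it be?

Z_qwt = √(Z_0·R_L) = √(50 × 261) = √13050
λ = 0.95·c/f = 0.807 m, so l = λ/4 = 0.202 m

Z_qwt ≈ 114 Ω; length ≈ 20.2 cm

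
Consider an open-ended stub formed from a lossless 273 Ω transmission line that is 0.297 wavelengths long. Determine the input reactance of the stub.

βl = 2π × 0.297 = 107°
tan(βl) = -3.29
For an open-ended stub, Z_in = −jZ_0·cot(βl) = −jZ_0/tan(βl)

X_in ≈ 83 Ω (inductive)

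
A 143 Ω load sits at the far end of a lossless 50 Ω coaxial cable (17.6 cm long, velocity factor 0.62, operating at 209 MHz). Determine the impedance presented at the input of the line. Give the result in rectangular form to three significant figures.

Z_in ≈ 19.2 − j14.7 Ω

λ = v/f = 0.62·c / 209 MHz = 0.89 m
βl = 2π·l/λ = 2π × 0.198 = 71.2°
tan(βl) = tan(71.2°) = 2.94
Z_in = Z_0·(Z_L + jZ_0·tanβl)/(Z_0 + jZ_L·tanβl)
     = 50·(143 + j147)/(50 + j420)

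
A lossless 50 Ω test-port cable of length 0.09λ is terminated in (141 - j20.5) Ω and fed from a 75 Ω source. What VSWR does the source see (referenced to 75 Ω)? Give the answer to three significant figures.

VSWR ≈ 2.81

βl = 2π × 0.09 = 32.4°
tan(βl) = 0.635
Z_in = Z_0·(Z_L + jZ_0·tanβl)/(Z_0 + jZ_L·tanβl) = 41.3 − j49.7 Ω
Γ_s = (Z_in − Z_s)/(Z_in + Z_s) = (-33.7 − j49.7)/(116 − j49.7), |Γ_s| = 0.475
VSWR = (1 + |Γ_s|)/(1 − |Γ_s|)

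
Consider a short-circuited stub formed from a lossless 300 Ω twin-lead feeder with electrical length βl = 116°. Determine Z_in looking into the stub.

Z_in ≈ −j615 Ω

tan(βl) = -2.05
For a short-circuited stub, Z_in = jZ_0·tan(βl)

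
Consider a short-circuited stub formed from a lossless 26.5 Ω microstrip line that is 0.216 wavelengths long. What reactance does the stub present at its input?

X_in ≈ 122 Ω (inductive)

βl = 2π × 0.216 = 77.8°
tan(βl) = 4.61
For a short-circuited stub, Z_in = jZ_0·tan(βl)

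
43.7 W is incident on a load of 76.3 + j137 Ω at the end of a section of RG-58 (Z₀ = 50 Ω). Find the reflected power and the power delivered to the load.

|Γ| = |(26.3 + j137)/(126.3 + j137)| = 0.749
|Γ|² = 0.56
P_refl = |Γ|²·P_inc = 24.5 W, P_del = (1 − |Γ|²)·P_inc = 19.2 W

P_reflected ≈ 24.5 W; P_delivered ≈ 19.2 W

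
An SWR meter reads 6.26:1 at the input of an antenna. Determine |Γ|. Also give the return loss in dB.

|Γ| = (S − 1)/(S + 1) = (6.26 − 1)/(6.26 + 1) = 5.26/7.26
RL = −20·log₁₀|Γ| = −20·log₁₀(0.725)

|Γ| ≈ 0.725; return loss ≈ 2.8 dB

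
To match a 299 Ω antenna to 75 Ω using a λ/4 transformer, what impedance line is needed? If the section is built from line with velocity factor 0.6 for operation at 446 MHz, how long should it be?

Z_qwt ≈ 150 Ω; length ≈ 10.1 cm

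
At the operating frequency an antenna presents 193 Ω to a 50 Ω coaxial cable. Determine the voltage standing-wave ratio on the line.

VSWR ≈ 3.86

For a purely resistive load, VSWR = R_L/Z_0 or Z_0/R_L (whichever > 1) = 193/50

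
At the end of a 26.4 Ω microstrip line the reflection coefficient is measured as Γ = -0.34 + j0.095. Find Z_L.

Z_L ≈ 12.8 + j2.78 Ω

Z_L = Z_0·(1 + Γ)/(1 − Γ) = 26.4·(0.66 + j0.095)/(1.34 − j0.095)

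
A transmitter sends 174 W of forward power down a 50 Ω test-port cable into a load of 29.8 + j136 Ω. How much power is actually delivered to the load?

|Γ| = |(-20.2 + j136)/(79.8 + j136)| = 0.872
|Γ|² = 0.76
P_refl = |Γ|²·P_inc = 132 W, P_del = (1 − |Γ|²)·P_inc = 41.7 W

P_delivered ≈ 41.7 W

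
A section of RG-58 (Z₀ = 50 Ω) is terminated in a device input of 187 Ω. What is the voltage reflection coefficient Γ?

Γ = (Z_L − Z_0)/(Z_L + Z_0) = (187 − 50)/(187 + 50) = 137/237

Γ = 0.578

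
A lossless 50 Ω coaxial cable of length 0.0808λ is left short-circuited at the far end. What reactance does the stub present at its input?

βl = 2π × 0.0808 = 29.1°
tan(βl) = 0.556
For a short-circuited stub, Z_in = jZ_0·tan(βl)

X_in ≈ 27.8 Ω (inductive)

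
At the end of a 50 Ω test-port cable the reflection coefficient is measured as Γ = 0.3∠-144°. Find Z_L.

Z_L ≈ 28.9 − j11.2 Ω

Z_L = Z_0·(1 + Γ)/(1 − Γ) = 50·(0.757 − j0.176)/(1.24 + j0.176)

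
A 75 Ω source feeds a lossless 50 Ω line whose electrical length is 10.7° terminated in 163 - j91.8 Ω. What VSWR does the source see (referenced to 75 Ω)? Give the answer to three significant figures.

VSWR ≈ 3.31

tan(βl) = 0.189
Z_in = Z_0·(Z_L + jZ_0·tanβl)/(Z_0 + jZ_L·tanβl) = 77 − j96.3 Ω
Γ_s = (Z_in − Z_s)/(Z_in + Z_s) = (1.96 − j96.3)/(152 − j96.3), |Γ_s| = 0.536
VSWR = (1 + |Γ_s|)/(1 − |Γ_s|)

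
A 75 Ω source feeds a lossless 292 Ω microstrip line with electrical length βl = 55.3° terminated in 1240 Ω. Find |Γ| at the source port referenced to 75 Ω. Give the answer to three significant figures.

tan(βl) = 1.44
Z_in = Z_0·(Z_L + jZ_0·tanβl)/(Z_0 + jZ_L·tanβl) = 99.1 − j186 Ω
Γ_s = (Z_in − Z_s)/(Z_in + Z_s) = (24.1 − j186)/(174 − j186), |Γ_s| = 0.736

|Γ| ≈ 0.736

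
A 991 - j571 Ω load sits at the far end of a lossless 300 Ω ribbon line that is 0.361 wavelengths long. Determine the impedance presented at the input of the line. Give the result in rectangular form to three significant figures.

Z_in ≈ 140 + j297 Ω

βl = 2π × 0.361 = 130°
tan(βl) = tan(130°) = -1.19
Z_in = Z_0·(Z_L + jZ_0·tanβl)/(Z_0 + jZ_L·tanβl)
     = 300·(991 − j929)/(-381 − j1180)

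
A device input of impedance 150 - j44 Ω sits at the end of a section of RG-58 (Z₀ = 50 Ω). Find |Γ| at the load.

|Γ| ≈ 0.534

Γ = (Z_L − Z_0)/(Z_L + Z_0) = (100 − j44)/(200 − j44)
|Γ| = 109/205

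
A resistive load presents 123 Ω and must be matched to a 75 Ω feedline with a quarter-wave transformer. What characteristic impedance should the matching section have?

Z_qwt ≈ 96 Ω

Z_qwt = √(Z_0·R_L) = √(75 × 123) = √9225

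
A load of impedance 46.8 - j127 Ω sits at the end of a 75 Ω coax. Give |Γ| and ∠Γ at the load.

Γ ≈ 0.739 ∠ -56.3°

Γ = (Z_L − Z_0)/(Z_L + Z_0) = (-28.2 − j127)/(121.8 − j127)
|Γ| = 130/176 = 0.739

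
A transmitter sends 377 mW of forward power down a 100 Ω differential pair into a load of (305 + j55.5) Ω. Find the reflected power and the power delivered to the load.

P_reflected ≈ 102 mW; P_delivered ≈ 275 mW

|Γ| = |(205 + j55.5)/(405 + j55.5)| = 0.52
|Γ|² = 0.27
P_refl = |Γ|²·P_inc = 102 mW, P_del = (1 − |Γ|²)·P_inc = 275 mW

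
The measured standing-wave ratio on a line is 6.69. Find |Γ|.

|Γ| ≈ 0.74

|Γ| = (S − 1)/(S + 1) = (6.69 − 1)/(6.69 + 1) = 5.69/7.69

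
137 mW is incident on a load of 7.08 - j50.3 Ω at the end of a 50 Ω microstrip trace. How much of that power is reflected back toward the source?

|Γ| = |(-42.92 − j50.3)/(57.08 − j50.3)| = 0.869
|Γ|² = 0.755
P_refl = |Γ|²·P_inc = 103 mW, P_del = (1 − |Γ|²)·P_inc = 33.5 mW

P_reflected ≈ 103 mW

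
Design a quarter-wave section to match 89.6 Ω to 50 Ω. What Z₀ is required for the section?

Z_qwt = √(Z_0·R_L) = √(50 × 89.6) = √4480

Z_qwt ≈ 66.9 Ω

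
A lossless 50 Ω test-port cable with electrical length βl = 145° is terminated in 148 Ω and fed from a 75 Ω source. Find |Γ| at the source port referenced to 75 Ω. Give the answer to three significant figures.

|Γ| ≈ 0.48

tan(βl) = -0.7
Z_in = Z_0·(Z_L + jZ_0·tanβl)/(Z_0 + jZ_L·tanβl) = 41.6 + j51.3 Ω
Γ_s = (Z_in − Z_s)/(Z_in + Z_s) = (-33.4 + j51.3)/(117 + j51.3), |Γ_s| = 0.48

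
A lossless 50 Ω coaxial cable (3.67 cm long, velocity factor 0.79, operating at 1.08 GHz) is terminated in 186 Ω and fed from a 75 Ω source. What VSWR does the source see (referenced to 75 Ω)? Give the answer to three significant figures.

VSWR ≈ 4.84

λ = v/f = 0.79·c / 1.08 GHz = 0.219 m
βl = 2π·l/λ = 2π × 0.167 = 60.2°
tan(βl) = 1.75
Z_in = Z_0·(Z_L + jZ_0·tanβl)/(Z_0 + jZ_L·tanβl) = 17.4 − j25.9 Ω
Γ_s = (Z_in − Z_s)/(Z_in + Z_s) = (-57.6 − j25.9)/(92.4 − j25.9), |Γ_s| = 0.658
VSWR = (1 + |Γ_s|)/(1 − |Γ_s|)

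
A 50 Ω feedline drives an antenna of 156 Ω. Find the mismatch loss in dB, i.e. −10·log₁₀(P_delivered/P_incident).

mismatch loss ≈ 1.34 dB

Γ = (156 − 50)/(156 + 50) = 0.515
|Γ|² = 0.265, so P_del/P_inc = 1 − |Γ|² = 0.735
ML = −10·log₁₀(1 − |Γ|²)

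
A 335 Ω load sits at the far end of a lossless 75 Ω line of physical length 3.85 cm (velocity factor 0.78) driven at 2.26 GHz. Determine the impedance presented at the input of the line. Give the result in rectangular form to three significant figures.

λ = v/f = 0.78·c / 2.26 GHz = 0.104 m
βl = 2π·l/λ = 2π × 0.372 = 134°
tan(βl) = tan(134°) = -1.04
Z_in = Z_0·(Z_L + jZ_0·tanβl)/(Z_0 + jZ_L·tanβl)
     = 75·(335 − j78)/(75 − j349)

Z_in ≈ 30.9 + j65.4 Ω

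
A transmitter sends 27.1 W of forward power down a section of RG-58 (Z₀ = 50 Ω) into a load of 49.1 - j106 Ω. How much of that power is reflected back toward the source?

|Γ| = |(-0.9 − j106)/(99.1 − j106)| = 0.731
|Γ|² = 0.534
P_refl = |Γ|²·P_inc = 14.5 W, P_del = (1 − |Γ|²)·P_inc = 12.6 W

P_reflected ≈ 14.5 W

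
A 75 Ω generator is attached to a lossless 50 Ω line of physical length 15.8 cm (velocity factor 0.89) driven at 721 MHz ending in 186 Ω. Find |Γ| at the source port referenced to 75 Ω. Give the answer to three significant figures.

|Γ| ≈ 0.516

λ = v/f = 0.89·c / 721 MHz = 0.37 m
βl = 2π·l/λ = 2π × 0.427 = 154°
tan(βl) = -0.496
Z_in = Z_0·(Z_L + jZ_0·tanβl)/(Z_0 + jZ_L·tanβl) = 52.6 + j72.3 Ω
Γ_s = (Z_in − Z_s)/(Z_in + Z_s) = (-22.4 + j72.3)/(128 + j72.3), |Γ_s| = 0.516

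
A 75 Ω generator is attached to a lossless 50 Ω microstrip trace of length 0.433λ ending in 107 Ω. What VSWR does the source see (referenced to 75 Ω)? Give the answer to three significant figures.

βl = 2π × 0.433 = 156°
tan(βl) = -0.448
Z_in = Z_0·(Z_L + jZ_0·tanβl)/(Z_0 + jZ_L·tanβl) = 67 + j41.8 Ω
Γ_s = (Z_in − Z_s)/(Z_in + Z_s) = (-8.03 + j41.8)/(142 + j41.8), |Γ_s| = 0.287
VSWR = (1 + |Γ_s|)/(1 − |Γ_s|)

VSWR ≈ 1.81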